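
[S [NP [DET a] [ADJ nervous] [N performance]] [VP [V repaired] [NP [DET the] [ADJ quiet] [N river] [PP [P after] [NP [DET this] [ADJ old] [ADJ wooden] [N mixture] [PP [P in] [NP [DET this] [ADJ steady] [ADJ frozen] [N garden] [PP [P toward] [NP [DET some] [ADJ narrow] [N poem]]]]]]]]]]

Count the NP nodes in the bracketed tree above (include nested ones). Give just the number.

5

Listing each NP by its span: [NP a nervous performance]; [NP the quiet river after this old wooden mixture in this steady frozen garden toward some narrow poem]; [NP this old wooden mixture in this steady frozen garden toward some narrow poem]; [NP this steady frozen garden toward some narrow poem]; [NP some narrow poem] — that makes 5.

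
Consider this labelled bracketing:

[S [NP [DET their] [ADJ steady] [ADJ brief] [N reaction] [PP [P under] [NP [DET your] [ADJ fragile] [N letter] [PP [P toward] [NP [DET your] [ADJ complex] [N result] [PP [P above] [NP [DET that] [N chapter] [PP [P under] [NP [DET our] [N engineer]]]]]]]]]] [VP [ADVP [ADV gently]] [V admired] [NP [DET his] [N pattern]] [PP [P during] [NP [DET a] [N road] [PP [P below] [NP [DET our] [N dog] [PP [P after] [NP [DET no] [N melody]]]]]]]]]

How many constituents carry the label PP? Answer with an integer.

7

Listing each PP by its span: [PP under your fragile letter toward your complex result above that chapter under our engineer]; [PP toward your complex result above that chapter under our engineer]; [PP above that chapter under our engineer]; [PP under our engineer]; [PP during a road below our dog after no melody]; [PP below our dog after no melody] … — that makes 7.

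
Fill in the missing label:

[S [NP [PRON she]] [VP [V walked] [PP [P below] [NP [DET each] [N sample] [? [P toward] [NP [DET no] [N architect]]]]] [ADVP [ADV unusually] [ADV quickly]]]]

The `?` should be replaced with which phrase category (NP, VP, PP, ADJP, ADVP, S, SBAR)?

Looking at what the `?` directly dominates — P 'toward', NP — this is a prepositional phrase (PP).

PP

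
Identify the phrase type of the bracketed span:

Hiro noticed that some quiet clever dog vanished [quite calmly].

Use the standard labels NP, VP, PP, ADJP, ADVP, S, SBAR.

ADVP

"calmly" is the head of the bracketed span, so the span is an adverb phrase: ADVP.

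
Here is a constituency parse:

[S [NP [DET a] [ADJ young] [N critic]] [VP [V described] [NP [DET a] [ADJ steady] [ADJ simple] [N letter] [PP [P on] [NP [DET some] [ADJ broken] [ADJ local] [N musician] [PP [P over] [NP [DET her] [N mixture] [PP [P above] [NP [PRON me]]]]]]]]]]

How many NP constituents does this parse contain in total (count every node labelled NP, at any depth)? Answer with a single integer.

5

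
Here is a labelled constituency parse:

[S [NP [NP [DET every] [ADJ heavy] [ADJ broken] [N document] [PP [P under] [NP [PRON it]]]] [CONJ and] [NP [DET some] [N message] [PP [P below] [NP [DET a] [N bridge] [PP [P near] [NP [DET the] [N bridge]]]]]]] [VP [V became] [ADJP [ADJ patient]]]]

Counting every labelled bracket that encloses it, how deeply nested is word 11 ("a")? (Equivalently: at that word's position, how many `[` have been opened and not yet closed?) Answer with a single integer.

Counting open brackets not yet closed at "a": [S [NP [NP [PP [NP [DET = 6.

6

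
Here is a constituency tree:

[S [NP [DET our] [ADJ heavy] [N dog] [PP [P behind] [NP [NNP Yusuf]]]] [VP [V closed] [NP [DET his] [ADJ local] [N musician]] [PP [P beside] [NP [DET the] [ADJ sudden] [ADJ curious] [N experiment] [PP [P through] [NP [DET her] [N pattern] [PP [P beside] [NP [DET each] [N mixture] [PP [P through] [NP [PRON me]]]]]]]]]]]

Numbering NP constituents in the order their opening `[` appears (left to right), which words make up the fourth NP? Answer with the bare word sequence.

the sudden curious experiment through her pattern beside each mixture through me

The NP opening brackets appear, in order, over: "our heavy dog behind Yusuf"; "Yusuf"; "his local musician"; "the sudden curious experiment through her pattern beside each mixture through me"; "her pattern beside each mixture through me"; "each mixture through me"; "me". The fourth one spans "the sudden curious experiment through her pattern beside each mixture through me".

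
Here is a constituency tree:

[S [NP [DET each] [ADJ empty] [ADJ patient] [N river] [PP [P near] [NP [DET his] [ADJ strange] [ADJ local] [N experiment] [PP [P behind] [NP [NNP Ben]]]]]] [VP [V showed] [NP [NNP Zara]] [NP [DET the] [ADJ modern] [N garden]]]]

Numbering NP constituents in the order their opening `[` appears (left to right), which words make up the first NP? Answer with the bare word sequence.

each empty patient river near his strange local experiment behind Ben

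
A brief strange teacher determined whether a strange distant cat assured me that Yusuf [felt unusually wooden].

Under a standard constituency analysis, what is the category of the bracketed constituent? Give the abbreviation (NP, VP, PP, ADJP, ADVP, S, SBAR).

The bracketed span "felt unusually wooden" is headed by "felt", making it a verb phrase (VP).

VP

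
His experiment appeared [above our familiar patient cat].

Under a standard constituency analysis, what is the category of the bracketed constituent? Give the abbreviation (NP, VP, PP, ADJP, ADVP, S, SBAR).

PP

The span is built around the preposition "above" — a prepositional phrase (PP).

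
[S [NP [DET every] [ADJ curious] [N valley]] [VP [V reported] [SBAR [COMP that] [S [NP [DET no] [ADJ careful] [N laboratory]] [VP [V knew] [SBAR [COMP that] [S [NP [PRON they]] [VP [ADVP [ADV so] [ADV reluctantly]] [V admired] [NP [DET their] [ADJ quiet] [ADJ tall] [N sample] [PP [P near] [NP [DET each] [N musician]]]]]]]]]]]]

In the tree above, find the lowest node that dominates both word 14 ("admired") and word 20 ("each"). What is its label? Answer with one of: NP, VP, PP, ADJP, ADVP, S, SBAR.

The smallest bracket enclosing both words is [VP so reluctantly admired their quiet tall sample near each musician], so the label is VP.

VP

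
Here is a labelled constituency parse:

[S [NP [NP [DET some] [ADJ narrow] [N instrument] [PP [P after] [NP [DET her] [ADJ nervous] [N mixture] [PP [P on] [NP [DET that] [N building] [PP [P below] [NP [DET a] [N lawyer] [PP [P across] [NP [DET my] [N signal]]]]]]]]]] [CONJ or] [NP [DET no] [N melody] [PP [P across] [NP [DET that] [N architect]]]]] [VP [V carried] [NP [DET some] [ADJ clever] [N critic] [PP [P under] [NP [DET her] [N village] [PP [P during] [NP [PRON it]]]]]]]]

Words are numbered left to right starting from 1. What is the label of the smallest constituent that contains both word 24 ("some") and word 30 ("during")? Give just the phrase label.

The smallest bracket enclosing both words is [NP some clever critic under her village during it], so the label is NP.

NP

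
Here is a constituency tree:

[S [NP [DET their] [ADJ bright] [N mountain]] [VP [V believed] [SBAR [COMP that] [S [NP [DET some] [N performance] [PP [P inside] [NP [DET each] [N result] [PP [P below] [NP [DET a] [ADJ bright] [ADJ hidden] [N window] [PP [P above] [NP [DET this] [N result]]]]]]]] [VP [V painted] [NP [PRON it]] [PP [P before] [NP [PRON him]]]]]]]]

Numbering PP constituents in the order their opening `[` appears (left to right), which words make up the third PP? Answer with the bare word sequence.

In left-to-right order the PP constituents are "inside each result below a bright hidden window above this result"; "below a bright hidden window above this result"; "above this result"; "before him". Number 3 is "above this result".

above this result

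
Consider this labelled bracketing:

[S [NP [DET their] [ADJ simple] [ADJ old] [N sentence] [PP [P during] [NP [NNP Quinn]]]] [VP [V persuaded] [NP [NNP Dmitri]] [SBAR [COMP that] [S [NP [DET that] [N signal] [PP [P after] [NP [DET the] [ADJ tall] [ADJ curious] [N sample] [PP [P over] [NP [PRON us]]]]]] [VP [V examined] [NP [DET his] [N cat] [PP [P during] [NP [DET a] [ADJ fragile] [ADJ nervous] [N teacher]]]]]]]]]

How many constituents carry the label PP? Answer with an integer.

Listing each PP by its span: [PP during Quinn]; [PP after the tall curious sample over us]; [PP over us]; [PP during a fragile nervous teacher] — that makes 4.

4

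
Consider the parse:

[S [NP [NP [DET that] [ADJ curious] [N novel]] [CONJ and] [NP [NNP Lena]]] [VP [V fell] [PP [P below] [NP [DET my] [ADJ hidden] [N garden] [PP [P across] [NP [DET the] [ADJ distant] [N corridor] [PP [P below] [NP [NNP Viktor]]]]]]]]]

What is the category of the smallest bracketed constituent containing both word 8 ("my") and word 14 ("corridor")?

NP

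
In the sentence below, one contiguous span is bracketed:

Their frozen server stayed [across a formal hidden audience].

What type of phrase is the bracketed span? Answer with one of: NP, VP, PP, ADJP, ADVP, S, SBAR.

PP

The span is built around the preposition "across" — a prepositional phrase (PP).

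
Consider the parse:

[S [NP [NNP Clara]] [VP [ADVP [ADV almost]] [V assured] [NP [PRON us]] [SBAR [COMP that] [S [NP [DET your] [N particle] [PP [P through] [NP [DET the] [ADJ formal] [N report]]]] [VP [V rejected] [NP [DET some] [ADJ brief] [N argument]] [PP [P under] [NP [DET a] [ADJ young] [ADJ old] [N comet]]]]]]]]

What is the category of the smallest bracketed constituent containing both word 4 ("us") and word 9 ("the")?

Word 4 lies under S → VP → NP → PRON; word 9 lies under S → VP → SBAR → S → NP → PP → NP → DET. The lowest shared node is the VP.

VP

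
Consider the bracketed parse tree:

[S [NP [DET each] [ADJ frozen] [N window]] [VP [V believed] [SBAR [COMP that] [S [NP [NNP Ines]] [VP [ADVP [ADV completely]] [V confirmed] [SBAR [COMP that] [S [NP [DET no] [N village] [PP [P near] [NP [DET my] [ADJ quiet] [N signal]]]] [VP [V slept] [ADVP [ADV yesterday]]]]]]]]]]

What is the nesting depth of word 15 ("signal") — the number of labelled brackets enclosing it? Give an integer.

Counting open brackets not yet closed at "signal": [S [VP [SBAR [S [VP [SBAR [S [NP [PP [NP [N = 11.

11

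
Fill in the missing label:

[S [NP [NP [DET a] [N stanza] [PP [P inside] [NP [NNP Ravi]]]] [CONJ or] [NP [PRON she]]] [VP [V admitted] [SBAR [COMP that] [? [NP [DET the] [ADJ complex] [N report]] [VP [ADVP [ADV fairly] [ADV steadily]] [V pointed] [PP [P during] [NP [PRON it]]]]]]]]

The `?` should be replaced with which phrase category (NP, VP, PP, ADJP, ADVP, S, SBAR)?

The `?` node immediately contains: NP, VP. That is the internal structure of a clause, so the label is S.

S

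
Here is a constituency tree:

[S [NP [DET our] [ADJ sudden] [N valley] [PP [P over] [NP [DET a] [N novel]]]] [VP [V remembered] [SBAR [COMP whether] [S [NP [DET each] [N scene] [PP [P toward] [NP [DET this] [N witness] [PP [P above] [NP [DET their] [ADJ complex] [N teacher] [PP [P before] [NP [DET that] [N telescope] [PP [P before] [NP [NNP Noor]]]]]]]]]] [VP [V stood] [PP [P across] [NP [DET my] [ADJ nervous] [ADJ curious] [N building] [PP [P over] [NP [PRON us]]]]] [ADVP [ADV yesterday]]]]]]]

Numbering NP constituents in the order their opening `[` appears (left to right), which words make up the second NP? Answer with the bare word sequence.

a novel

In left-to-right order the NP constituents are "our sudden valley over a novel"; "a novel"; "each scene toward this witness above their complex teacher before that telescope before Noor"; "this witness above their complex teacher before that telescope before Noor"; "their complex teacher before that telescope before Noor"; "that telescope before Noor"; "Noor"; "my nervous curious building over us"; "us". Number 2 is "a novel".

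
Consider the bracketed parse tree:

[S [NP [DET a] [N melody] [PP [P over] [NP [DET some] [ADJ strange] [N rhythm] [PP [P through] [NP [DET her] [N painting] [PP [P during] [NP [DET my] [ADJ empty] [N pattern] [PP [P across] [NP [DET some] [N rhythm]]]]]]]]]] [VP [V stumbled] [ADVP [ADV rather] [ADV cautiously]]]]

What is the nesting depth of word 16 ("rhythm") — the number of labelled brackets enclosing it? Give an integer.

11

Path from the root down to the word: S → NP → PP → NP → PP → NP → PP → NP → PP → NP → N. That is 11 enclosing brackets.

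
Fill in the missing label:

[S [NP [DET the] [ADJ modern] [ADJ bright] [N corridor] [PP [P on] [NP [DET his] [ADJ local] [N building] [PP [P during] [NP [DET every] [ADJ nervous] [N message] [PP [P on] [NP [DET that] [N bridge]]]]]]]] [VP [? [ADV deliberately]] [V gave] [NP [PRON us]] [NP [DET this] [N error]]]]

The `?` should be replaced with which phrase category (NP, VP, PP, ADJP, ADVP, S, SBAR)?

ADVP

The `?` node immediately contains: ADV 'deliberately'. That is the internal structure of an adverb phrase, so the label is ADVP.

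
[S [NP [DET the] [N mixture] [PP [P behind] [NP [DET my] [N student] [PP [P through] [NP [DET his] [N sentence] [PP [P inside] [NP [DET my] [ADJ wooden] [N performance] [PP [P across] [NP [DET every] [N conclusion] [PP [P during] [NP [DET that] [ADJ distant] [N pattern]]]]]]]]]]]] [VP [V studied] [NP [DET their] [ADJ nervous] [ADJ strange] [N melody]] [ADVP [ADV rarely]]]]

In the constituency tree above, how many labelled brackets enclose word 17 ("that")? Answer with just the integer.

13

The word sits inside DET, which is inside NP, inside PP, inside NP, inside PP, inside NP, inside PP, inside NP, inside PP, inside NP, inside PP, inside NP, inside S — 13 brackets in all.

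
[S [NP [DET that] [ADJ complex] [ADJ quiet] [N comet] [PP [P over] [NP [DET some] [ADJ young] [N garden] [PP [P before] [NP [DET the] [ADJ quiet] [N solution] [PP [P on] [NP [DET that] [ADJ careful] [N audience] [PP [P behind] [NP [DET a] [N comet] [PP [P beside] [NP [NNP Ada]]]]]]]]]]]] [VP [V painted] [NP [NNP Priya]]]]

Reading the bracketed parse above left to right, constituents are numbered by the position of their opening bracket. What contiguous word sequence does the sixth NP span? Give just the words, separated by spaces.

Opening `[NP` markers occur at word positions 1, 6, 10, 14, 18, 21, 23; the sixth of these opens the constituent [NP Ada].

Ada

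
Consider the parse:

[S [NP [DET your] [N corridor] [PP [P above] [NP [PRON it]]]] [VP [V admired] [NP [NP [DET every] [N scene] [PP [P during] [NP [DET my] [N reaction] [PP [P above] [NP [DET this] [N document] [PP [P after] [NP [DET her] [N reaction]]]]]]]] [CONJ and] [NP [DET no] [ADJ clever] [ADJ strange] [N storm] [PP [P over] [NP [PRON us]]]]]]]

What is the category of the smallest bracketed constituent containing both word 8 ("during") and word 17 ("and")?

NP

Word 8 lies under S → VP → NP → NP → PP → P; word 17 lies under S → VP → NP → CONJ. The lowest shared node is the NP.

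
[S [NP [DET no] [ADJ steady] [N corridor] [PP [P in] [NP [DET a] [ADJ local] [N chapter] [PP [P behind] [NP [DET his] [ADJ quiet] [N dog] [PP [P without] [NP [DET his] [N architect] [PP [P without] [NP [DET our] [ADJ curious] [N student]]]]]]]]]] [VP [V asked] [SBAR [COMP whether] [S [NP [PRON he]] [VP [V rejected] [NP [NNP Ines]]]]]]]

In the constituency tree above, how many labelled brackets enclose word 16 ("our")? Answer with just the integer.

11

The word sits inside DET, which is inside NP, inside PP, inside NP, inside PP, inside NP, inside PP, inside NP, inside PP, inside NP, inside S — 11 brackets in all.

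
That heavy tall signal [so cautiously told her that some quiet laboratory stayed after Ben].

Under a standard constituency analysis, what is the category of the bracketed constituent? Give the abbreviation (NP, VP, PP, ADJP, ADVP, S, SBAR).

VP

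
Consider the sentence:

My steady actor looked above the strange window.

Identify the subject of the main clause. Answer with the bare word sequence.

"my steady actor" is the NP that combines with the VP headed by "looked" to form the main clause — the subject.

my steady actor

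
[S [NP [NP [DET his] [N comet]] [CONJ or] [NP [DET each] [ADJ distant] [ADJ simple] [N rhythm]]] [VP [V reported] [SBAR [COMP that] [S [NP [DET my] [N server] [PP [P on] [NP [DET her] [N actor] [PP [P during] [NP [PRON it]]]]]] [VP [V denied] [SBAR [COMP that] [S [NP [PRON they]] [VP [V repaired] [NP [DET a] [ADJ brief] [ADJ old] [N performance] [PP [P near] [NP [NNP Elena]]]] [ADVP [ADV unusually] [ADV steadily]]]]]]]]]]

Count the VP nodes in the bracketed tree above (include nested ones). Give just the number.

3

Listing each VP by its span: [VP reported that my server on her actor during it denied that they repaired a brief old performance near Elena unusually steadily]; [VP denied that they repaired a brief old performance near Elena unusually steadily]; [VP repaired a brief old performance near Elena unusually steadily] — that makes 3.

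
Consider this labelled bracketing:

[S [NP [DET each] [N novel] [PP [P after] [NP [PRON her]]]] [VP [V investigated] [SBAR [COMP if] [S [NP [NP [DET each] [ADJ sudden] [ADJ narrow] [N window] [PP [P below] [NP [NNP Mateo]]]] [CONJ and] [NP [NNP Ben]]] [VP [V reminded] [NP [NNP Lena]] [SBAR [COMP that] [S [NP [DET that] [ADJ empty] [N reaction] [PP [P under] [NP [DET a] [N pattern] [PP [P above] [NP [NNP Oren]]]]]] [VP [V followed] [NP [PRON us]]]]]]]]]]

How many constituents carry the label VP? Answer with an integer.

3

The VP constituents are: [VP investigated if each sudden narrow window below Mateo and Ben reminded Lena that that empty reaction under a pattern above Oren followed us]; [VP reminded Lena that that empty reaction under a pattern above Oren followed us]; [VP followed us]. Total: 3.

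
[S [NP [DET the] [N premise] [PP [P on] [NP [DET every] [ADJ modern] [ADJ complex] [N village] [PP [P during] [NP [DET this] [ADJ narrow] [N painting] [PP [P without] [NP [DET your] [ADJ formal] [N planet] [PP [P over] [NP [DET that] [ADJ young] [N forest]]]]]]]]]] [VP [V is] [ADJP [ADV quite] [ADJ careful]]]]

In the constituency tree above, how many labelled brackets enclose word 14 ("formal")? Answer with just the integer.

9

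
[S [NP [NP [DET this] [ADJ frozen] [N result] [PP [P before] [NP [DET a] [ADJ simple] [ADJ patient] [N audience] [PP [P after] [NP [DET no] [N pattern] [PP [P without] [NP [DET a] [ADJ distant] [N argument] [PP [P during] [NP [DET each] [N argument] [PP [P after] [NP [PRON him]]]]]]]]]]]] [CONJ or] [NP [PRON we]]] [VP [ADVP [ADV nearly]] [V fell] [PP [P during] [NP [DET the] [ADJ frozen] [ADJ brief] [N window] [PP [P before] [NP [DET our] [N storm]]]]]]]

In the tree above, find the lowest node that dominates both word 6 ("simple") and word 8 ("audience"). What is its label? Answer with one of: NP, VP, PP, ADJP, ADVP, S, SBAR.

The smallest bracket enclosing both words is [NP a simple patient audience after no pattern without a distant argument during each argument after him], so the label is NP.

NP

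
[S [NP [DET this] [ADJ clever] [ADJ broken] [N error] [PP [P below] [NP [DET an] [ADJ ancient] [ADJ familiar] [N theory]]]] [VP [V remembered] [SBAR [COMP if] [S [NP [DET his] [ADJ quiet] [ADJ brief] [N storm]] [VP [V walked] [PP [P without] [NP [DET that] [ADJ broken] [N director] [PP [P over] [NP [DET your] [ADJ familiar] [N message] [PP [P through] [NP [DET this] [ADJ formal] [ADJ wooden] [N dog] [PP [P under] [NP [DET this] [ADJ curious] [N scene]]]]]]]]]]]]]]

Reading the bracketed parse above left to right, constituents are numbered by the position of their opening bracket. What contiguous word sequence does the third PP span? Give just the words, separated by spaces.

over your familiar message through this formal wooden dog under this curious scene

In left-to-right order the PP constituents are "below an ancient familiar theory"; "without that broken director over your familiar message through this formal wooden dog under this curious scene"; "over your familiar message through this formal wooden dog under this curious scene"; "through this formal wooden dog under this curious scene"; "under this curious scene". Number 3 is "over your familiar message through this formal wooden dog under this curious scene".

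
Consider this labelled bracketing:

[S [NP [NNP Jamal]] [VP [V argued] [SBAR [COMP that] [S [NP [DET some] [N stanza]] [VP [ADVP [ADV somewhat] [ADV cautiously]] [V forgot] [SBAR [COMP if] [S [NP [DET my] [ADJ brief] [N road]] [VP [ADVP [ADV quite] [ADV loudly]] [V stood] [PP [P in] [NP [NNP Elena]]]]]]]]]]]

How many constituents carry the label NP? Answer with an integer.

4

The NP constituents are: [NP Jamal]; [NP some stanza]; [NP my brief road]; [NP Elena]. Total: 4.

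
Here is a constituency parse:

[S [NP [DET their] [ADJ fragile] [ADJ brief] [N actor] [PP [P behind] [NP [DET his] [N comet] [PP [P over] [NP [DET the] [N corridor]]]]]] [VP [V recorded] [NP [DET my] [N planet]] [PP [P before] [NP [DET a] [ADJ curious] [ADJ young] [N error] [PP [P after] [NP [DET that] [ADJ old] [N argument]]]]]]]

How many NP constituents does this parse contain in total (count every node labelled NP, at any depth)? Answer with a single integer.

6

Scanning left to right, an opening `[NP` appears at word positions 1, 6, 9, 12, 15, 20 — 6 in total.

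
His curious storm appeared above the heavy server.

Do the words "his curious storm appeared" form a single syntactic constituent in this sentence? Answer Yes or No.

No

"his" belongs to the noun phrase "his curious storm" while "appeared" belongs to the verb phrase "appeared above the heavy server"; a span that runs across that boundary is not a single phrase.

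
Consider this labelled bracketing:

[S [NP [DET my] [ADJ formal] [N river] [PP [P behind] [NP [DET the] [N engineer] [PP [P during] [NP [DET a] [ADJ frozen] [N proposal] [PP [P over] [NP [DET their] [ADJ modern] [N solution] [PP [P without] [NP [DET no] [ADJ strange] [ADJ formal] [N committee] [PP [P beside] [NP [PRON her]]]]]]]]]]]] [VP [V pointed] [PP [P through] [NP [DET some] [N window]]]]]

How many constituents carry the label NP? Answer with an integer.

7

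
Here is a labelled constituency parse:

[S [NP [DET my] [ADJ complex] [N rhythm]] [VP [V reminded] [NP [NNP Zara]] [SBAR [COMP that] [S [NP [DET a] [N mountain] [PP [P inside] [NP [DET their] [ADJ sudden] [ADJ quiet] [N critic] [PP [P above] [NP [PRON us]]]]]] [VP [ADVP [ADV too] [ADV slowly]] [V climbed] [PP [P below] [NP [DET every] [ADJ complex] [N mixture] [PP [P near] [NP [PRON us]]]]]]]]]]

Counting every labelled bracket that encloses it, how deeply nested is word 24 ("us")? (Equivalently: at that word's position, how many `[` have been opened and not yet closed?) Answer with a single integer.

10

Path from the root down to the word: S → VP → SBAR → S → VP → PP → NP → PP → NP → PRON. That is 10 enclosing brackets.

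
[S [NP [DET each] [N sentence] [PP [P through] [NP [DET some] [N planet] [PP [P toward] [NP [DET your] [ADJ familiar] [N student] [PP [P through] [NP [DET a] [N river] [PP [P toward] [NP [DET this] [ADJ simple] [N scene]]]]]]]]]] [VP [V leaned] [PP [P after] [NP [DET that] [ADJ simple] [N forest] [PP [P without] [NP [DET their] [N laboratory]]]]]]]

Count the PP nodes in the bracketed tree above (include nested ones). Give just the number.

6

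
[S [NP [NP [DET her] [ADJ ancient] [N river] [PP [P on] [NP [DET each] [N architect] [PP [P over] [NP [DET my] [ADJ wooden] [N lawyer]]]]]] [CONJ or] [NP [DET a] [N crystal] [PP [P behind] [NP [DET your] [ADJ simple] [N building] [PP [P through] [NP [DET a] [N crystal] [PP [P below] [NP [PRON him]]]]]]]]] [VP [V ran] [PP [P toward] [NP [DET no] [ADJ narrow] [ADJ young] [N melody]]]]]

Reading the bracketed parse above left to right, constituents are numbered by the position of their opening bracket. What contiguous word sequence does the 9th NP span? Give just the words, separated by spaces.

no narrow young melody

In left-to-right order the NP constituents are "her ancient river on each architect over my wooden lawyer or a crystal behind your simple building through a crystal below him"; "her ancient river on each architect over my wooden lawyer"; "each architect over my wooden lawyer"; "my wooden lawyer"; "a crystal behind your simple building through a crystal below him"; "your simple building through a crystal below him"; "a crystal below him"; "him"; "no narrow young melody". Number 9 is "no narrow young melody".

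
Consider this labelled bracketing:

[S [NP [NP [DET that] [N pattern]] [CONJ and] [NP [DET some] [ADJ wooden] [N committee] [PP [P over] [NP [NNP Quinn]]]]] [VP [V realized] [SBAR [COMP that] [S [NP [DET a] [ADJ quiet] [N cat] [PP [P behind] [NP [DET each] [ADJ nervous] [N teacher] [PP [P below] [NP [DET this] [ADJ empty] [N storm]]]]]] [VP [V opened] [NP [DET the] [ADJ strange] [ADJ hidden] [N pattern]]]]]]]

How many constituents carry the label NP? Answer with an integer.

8

Scanning left to right, an opening `[NP` appears at word positions 1, 1, 4, 8, 11, 15, 19, 23 — 8 in total.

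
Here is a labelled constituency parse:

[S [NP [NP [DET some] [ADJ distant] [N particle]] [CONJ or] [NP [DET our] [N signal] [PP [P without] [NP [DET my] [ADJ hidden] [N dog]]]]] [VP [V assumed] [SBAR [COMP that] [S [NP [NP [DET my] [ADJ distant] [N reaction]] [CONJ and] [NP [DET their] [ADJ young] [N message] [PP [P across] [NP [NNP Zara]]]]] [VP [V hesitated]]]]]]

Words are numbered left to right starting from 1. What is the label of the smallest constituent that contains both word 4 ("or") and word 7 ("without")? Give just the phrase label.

Word 4 lies under S → NP → CONJ; word 7 lies under S → NP → NP → PP → P. The lowest shared node is the NP.

NP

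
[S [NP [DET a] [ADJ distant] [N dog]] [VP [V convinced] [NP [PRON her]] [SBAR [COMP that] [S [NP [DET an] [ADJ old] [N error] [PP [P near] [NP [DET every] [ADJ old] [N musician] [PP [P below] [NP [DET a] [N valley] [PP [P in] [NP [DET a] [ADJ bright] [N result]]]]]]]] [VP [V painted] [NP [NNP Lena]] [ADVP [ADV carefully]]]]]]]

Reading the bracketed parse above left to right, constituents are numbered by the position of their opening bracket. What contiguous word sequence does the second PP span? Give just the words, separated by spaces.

below a valley in a bright result

The PP opening brackets appear, in order, over: "near every old musician below a valley in a bright result"; "below a valley in a bright result"; "in a bright result". The second one spans "below a valley in a bright result".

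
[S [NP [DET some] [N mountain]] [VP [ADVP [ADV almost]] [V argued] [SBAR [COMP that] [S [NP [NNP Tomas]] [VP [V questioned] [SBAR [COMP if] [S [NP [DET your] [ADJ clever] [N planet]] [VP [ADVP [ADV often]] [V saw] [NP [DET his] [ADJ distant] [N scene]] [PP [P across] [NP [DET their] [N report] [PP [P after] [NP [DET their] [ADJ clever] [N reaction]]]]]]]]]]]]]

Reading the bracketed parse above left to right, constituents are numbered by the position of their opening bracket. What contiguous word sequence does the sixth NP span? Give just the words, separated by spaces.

their clever reaction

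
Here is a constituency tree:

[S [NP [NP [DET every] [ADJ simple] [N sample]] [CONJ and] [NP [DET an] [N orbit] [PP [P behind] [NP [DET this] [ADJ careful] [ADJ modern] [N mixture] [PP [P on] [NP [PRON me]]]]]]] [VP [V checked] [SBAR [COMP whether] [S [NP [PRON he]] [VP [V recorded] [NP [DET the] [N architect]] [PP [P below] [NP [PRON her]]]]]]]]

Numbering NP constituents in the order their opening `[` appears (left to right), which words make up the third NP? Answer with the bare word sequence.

In left-to-right order the NP constituents are "every simple sample and an orbit behind this careful modern mixture on me"; "every simple sample"; "an orbit behind this careful modern mixture on me"; "this careful modern mixture on me"; "me"; "he"; "the architect"; "her". Number 3 is "an orbit behind this careful modern mixture on me".

an orbit behind this careful modern mixture on me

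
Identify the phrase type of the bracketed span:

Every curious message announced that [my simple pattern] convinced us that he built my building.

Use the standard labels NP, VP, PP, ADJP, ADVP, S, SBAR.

NP

The bracketed span "my simple pattern" is headed by "pattern", making it a noun phrase (NP).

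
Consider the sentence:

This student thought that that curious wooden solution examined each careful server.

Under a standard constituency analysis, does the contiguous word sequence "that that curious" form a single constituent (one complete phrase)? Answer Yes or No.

No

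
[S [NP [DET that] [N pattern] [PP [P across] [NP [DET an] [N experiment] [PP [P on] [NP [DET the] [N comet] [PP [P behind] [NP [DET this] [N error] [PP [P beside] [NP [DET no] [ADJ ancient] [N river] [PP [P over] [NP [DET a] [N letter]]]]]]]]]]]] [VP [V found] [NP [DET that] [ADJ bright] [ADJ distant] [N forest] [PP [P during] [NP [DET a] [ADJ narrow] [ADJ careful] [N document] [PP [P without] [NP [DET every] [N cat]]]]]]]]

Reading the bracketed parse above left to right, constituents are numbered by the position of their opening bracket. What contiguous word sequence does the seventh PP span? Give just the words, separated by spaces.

without every cat

Opening `[PP` markers occur at word positions 3, 6, 9, 12, 16, 24, 29; the seventh of these opens the constituent [PP without every cat].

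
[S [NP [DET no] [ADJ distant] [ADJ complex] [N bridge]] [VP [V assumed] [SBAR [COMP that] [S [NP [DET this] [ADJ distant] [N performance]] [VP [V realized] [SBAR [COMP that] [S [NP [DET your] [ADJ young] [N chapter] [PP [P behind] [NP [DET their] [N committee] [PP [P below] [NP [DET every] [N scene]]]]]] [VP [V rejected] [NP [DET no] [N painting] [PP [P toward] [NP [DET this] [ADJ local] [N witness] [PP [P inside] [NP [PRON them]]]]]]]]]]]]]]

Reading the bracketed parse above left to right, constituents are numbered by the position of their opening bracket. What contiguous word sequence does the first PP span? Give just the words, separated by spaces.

behind their committee below every scene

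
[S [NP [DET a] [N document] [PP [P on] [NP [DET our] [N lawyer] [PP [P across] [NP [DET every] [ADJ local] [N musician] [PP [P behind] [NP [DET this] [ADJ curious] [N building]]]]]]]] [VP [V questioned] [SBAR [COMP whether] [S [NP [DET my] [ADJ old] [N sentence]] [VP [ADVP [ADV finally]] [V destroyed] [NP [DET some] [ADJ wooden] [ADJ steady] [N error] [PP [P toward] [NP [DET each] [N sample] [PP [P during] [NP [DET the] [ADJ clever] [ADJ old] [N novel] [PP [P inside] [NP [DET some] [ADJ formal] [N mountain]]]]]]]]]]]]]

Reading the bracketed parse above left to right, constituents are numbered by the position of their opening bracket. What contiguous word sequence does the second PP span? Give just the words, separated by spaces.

across every local musician behind this curious building

The PP opening brackets appear, in order, over: "on our lawyer across every local musician behind this curious building"; "across every local musician behind this curious building"; "behind this curious building"; "toward each sample during the clever old novel inside some formal mountain"; "during the clever old novel inside some formal mountain"; "inside some formal mountain". The second one spans "across every local musician behind this curious building".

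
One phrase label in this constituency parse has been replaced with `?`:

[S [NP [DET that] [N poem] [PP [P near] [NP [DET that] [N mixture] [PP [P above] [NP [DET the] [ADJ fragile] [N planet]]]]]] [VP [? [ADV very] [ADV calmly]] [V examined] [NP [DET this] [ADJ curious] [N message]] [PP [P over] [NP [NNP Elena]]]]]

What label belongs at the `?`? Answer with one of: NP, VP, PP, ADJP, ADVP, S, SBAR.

ADVP

The `?` node immediately contains: ADV 'very', ADV 'calmly'. That is the internal structure of an adverb phrase, so the label is ADVP.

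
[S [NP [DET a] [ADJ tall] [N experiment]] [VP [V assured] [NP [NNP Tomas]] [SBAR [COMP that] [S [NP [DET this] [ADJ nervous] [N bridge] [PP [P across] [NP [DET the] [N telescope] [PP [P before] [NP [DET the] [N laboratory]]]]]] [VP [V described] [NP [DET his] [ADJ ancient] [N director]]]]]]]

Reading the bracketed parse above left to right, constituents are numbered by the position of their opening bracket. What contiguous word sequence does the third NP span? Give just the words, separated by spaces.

this nervous bridge across the telescope before the laboratory

The NP opening brackets appear, in order, over: "a tall experiment"; "Tomas"; "this nervous bridge across the telescope before the laboratory"; "the telescope before the laboratory"; "the laboratory"; "his ancient director". The third one spans "this nervous bridge across the telescope before the laboratory".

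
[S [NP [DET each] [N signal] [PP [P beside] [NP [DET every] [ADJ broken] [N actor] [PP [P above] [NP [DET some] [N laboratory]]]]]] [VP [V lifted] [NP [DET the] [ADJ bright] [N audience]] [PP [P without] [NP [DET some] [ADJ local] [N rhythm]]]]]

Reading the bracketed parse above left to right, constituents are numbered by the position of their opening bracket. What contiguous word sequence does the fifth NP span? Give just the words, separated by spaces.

In left-to-right order the NP constituents are "each signal beside every broken actor above some laboratory"; "every broken actor above some laboratory"; "some laboratory"; "the bright audience"; "some local rhythm". Number 5 is "some local rhythm".

some local rhythm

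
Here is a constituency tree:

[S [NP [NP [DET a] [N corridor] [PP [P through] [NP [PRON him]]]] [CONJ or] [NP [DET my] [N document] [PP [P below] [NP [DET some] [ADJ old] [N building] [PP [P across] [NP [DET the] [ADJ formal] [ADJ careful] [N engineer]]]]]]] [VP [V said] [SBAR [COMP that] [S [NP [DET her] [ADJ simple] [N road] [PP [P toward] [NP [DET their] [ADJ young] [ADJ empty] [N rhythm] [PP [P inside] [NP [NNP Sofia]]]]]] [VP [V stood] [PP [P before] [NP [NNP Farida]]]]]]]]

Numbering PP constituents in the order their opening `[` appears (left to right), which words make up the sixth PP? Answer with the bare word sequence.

before Farida

In left-to-right order the PP constituents are "through him"; "below some old building across the formal careful engineer"; "across the formal careful engineer"; "toward their young empty rhythm inside Sofia"; "inside Sofia"; "before Farida". Number 6 is "before Farida".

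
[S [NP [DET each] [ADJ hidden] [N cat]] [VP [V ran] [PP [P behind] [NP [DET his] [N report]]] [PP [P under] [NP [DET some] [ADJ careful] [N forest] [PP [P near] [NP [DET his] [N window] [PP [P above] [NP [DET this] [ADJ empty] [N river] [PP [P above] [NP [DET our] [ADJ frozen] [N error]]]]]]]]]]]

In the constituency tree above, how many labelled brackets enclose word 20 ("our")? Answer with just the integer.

Path from the root down to the word: S → VP → PP → NP → PP → NP → PP → NP → PP → NP → DET. That is 11 enclosing brackets.

11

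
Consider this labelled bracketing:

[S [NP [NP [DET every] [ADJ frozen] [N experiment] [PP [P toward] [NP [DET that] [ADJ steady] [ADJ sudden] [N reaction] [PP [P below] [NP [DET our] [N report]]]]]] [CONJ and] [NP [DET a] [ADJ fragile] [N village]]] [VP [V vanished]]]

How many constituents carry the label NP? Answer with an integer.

5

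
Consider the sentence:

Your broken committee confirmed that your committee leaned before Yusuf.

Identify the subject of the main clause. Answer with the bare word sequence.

your broken committee

In the main clause the verb is "confirmed"; the NP preceding it, "your broken committee", is the subject.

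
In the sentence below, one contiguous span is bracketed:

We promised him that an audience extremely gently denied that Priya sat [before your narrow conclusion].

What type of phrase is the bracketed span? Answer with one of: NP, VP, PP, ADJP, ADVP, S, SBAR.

"before" is the head of the bracketed span, so the span is a prepositional phrase: PP.

PP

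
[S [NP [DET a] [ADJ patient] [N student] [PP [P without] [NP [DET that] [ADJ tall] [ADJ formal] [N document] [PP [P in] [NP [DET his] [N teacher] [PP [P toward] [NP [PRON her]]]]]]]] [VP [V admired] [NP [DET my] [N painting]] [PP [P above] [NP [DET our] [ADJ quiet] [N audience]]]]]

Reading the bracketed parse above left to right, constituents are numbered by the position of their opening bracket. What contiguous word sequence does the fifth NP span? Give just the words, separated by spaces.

my painting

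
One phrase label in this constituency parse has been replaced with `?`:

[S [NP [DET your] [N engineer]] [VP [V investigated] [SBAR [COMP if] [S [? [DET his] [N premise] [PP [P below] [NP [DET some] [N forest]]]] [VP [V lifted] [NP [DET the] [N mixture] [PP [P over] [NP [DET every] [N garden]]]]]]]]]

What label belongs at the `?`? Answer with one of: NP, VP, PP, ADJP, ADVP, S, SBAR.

NP

Looking at what the `?` directly dominates — DET 'his', N 'premise', PP — this is a noun phrase (NP).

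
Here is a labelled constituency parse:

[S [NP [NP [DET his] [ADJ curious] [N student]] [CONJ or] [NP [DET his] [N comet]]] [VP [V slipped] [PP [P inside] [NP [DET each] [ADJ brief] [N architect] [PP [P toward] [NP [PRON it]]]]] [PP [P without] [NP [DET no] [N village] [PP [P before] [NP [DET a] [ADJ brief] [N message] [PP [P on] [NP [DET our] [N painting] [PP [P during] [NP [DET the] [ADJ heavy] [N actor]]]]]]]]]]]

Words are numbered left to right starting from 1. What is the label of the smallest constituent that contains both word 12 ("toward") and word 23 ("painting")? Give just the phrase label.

VP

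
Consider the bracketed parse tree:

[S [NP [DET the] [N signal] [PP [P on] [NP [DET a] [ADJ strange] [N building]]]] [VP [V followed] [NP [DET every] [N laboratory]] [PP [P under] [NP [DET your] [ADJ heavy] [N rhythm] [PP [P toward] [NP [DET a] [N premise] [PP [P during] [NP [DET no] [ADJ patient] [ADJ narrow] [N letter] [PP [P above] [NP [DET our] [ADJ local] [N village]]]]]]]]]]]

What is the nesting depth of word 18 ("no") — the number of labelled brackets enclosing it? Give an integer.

9

Counting open brackets not yet closed at "no": [S [VP [PP [NP [PP [NP [PP [NP [DET = 9.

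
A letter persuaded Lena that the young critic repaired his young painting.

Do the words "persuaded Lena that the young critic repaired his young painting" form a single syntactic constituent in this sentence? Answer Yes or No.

Yes

"persuaded Lena that the young critic repaired his young painting" is exactly the verb phrase [VP persuaded Lena that the young critic repaired his young painting], a complete constituent.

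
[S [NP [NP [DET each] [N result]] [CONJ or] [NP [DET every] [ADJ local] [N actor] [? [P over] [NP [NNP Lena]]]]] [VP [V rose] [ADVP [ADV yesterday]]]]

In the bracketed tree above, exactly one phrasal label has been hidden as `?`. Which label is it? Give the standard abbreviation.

PP

A constituent whose immediate children are P 'over', NP is a prepositional phrase: PP.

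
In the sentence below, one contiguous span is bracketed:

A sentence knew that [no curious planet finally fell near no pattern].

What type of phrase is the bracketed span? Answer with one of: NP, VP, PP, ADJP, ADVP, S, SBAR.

The bracketed span "no curious planet finally fell near no pattern" is headed by "fell", making it a clause (S).

S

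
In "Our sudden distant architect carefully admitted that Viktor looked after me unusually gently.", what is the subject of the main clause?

The subject of the main clause is the NP immediately before the verb "admitted": "our sudden distant architect".

our sudden distant architect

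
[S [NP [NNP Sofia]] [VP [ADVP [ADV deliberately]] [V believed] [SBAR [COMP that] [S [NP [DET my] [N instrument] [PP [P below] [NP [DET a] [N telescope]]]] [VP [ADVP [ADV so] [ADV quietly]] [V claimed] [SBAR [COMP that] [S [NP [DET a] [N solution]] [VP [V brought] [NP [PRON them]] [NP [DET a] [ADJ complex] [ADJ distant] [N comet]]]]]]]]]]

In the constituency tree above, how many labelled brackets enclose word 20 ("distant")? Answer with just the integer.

10

The word sits inside ADJ, which is inside NP, inside VP, inside S, inside SBAR, inside VP, inside S, inside SBAR, inside VP, inside S — 10 brackets in all.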